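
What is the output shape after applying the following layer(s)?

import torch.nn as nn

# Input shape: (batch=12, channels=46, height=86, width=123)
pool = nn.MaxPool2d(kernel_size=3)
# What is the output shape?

Input shape: (12, 46, 86, 123)
Output shape: (12, 46, 28, 41)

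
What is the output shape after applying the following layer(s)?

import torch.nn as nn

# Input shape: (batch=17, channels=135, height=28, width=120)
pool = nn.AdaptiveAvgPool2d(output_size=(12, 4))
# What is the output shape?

Input shape: (17, 135, 28, 120)
Output shape: (17, 135, 12, 4)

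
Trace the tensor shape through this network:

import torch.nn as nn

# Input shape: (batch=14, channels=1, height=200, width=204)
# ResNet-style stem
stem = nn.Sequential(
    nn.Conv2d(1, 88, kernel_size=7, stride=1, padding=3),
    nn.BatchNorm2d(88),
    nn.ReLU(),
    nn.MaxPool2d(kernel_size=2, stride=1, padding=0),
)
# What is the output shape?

Input shape: (14, 1, 200, 204)
  -> after Conv2d 7x7 stride=1: (14, 88, 200, 204)
Output shape: (14, 88, 199, 203)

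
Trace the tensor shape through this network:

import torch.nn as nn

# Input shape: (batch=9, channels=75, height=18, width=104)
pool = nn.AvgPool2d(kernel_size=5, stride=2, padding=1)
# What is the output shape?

Input shape: (9, 75, 18, 104)
Output shape: (9, 75, 8, 51)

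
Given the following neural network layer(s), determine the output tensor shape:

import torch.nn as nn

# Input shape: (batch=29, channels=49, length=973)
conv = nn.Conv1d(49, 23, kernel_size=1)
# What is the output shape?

Input shape: (29, 49, 973)
Output shape: (29, 23, 973)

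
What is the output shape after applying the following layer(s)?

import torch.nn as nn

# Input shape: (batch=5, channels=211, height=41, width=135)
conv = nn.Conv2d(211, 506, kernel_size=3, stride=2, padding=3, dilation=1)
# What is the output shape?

Input shape: (5, 211, 41, 135)
Output shape: (5, 506, 23, 70)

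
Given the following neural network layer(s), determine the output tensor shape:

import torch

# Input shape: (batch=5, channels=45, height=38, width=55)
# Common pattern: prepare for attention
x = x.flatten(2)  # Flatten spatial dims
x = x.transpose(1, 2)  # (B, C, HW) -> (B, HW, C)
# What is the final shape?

Input shape: (5, 45, 38, 55)
  -> after flatten(2): (5, 45, 2090)
Output shape: (5, 2090, 45)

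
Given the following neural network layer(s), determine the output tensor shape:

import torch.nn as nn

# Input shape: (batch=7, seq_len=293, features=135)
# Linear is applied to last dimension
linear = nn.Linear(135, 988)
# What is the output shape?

Input shape: (7, 293, 135)
Output shape: (7, 293, 988)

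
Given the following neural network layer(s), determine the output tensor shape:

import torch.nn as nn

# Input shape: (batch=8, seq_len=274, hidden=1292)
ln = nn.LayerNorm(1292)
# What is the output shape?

Input shape: (8, 274, 1292)
Output shape: (8, 274, 1292)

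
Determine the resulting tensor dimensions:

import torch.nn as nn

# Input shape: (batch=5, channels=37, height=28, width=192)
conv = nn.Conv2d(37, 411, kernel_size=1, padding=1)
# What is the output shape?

Input shape: (5, 37, 28, 192)
Output shape: (5, 411, 30, 194)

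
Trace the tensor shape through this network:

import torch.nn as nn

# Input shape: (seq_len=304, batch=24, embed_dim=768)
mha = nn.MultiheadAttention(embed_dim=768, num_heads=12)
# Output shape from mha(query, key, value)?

Input shape: (304, 24, 768)
Output shape: (304, 24, 768)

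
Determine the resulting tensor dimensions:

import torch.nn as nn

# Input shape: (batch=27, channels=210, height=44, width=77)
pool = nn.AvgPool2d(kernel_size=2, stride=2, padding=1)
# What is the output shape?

Input shape: (27, 210, 44, 77)
Output shape: (27, 210, 23, 39)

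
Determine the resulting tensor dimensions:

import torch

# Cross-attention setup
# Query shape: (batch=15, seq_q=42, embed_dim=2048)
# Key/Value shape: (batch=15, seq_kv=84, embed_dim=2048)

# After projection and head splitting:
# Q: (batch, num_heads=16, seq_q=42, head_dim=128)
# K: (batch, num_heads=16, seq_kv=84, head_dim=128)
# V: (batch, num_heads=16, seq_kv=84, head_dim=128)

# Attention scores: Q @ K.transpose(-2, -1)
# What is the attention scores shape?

Input shape: (15, 42, 2048)
Output shape: (15, 16, 42, 84)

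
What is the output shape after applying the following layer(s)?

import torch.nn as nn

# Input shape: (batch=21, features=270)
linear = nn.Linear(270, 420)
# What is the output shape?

Input shape: (21, 270)
Output shape: (21, 420)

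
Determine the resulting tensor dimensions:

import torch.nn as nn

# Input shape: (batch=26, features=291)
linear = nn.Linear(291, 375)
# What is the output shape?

Input shape: (26, 291)
Output shape: (26, 375)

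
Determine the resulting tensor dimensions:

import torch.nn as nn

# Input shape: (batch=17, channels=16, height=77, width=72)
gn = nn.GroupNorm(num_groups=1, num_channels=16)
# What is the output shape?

Input shape: (17, 16, 77, 72)
Output shape: (17, 16, 77, 72)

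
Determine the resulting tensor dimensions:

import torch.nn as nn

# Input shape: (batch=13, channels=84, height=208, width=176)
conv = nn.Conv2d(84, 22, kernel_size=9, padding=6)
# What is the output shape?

Input shape: (13, 84, 208, 176)
Output shape: (13, 22, 212, 180)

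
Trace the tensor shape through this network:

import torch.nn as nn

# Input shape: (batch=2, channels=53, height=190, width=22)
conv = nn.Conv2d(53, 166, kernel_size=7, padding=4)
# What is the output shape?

Input shape: (2, 53, 190, 22)
Output shape: (2, 166, 192, 24)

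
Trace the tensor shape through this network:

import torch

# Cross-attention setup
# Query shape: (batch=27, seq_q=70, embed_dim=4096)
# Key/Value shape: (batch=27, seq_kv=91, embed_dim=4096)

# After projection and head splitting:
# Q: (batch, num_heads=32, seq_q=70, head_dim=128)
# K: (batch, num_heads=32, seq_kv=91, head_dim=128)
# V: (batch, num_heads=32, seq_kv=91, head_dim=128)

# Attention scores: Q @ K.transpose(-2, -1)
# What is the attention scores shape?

Input shape: (27, 70, 4096)
Output shape: (27, 32, 70, 91)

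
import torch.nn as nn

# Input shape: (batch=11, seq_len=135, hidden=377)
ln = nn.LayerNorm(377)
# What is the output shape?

Input shape: (11, 135, 377)
Output shape: (11, 135, 377)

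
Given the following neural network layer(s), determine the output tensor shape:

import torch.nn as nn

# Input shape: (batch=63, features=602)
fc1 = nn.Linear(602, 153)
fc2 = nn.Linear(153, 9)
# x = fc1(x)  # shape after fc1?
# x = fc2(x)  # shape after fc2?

Input shape: (63, 602)
  -> after fc1: (63, 153)
Output shape: (63, 9)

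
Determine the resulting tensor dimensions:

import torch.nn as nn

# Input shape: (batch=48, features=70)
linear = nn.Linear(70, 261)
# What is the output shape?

Input shape: (48, 70)
Output shape: (48, 261)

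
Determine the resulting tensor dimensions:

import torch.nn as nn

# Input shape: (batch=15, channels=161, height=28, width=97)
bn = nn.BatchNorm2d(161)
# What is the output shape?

Input shape: (15, 161, 28, 97)
Output shape: (15, 161, 28, 97)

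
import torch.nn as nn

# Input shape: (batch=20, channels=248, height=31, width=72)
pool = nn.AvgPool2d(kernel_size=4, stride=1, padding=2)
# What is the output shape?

Input shape: (20, 248, 31, 72)
Output shape: (20, 248, 32, 73)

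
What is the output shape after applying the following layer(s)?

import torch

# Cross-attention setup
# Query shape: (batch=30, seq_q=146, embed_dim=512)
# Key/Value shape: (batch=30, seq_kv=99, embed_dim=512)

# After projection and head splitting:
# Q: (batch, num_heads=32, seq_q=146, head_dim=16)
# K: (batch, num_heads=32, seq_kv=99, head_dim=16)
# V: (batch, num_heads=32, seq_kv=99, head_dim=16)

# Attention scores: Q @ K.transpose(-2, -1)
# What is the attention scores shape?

Input shape: (30, 146, 512)
Output shape: (30, 32, 146, 99)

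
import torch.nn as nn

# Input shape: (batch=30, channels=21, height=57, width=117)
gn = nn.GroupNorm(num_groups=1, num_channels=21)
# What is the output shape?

Input shape: (30, 21, 57, 117)
Output shape: (30, 21, 57, 117)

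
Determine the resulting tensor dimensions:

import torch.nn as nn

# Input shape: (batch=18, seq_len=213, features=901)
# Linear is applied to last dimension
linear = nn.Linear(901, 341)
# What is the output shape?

Input shape: (18, 213, 901)
Output shape: (18, 213, 341)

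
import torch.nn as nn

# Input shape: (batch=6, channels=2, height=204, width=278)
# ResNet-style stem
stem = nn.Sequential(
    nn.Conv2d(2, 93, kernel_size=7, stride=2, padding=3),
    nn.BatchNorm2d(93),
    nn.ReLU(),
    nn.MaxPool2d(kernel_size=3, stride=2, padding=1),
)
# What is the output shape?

Input shape: (6, 2, 204, 278)
  -> after Conv2d 7x7 stride=2: (6, 93, 102, 139)
Output shape: (6, 93, 51, 70)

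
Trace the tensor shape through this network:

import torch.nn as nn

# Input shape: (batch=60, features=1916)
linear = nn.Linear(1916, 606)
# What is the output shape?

Input shape: (60, 1916)
Output shape: (60, 606)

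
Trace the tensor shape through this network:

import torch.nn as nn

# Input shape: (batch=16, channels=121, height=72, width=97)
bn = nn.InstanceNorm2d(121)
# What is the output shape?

Input shape: (16, 121, 72, 97)
Output shape: (16, 121, 72, 97)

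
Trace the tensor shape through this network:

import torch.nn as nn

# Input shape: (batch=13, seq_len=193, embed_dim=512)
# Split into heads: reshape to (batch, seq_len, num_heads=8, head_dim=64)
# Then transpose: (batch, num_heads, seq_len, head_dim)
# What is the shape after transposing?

Input shape: (13, 193, 512)
  -> after reshape: (13, 193, 8, 64)
Output shape: (13, 8, 193, 64)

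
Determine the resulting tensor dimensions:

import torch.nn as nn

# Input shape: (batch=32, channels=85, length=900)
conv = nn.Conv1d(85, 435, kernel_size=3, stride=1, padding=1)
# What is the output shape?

Input shape: (32, 85, 900)
Output shape: (32, 435, 900)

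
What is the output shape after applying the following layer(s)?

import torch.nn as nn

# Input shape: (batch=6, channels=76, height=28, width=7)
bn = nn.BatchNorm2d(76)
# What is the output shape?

Input shape: (6, 76, 28, 7)
Output shape: (6, 76, 28, 7)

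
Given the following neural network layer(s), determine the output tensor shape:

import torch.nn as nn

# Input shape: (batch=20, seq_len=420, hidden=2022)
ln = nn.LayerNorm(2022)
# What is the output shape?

Input shape: (20, 420, 2022)
Output shape: (20, 420, 2022)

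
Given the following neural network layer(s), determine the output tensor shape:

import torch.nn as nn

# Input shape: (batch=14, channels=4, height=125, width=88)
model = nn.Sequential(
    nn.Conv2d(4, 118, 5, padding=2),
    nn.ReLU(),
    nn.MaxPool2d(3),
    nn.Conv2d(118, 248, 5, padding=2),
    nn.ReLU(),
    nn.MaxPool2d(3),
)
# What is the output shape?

Input shape: (14, 4, 125, 88)
  -> after first Conv2d: (14, 118, 125, 88)
  -> after first MaxPool2d: (14, 118, 41, 29)
  -> after second Conv2d: (14, 248, 41, 29)
Output shape: (14, 248, 13, 9)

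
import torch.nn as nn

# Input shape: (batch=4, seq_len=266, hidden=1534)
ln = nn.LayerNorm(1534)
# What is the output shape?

Input shape: (4, 266, 1534)
Output shape: (4, 266, 1534)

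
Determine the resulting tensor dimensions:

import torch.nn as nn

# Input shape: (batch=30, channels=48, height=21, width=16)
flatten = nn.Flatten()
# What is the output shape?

Input shape: (30, 48, 21, 16)
Output shape: (30, 16128)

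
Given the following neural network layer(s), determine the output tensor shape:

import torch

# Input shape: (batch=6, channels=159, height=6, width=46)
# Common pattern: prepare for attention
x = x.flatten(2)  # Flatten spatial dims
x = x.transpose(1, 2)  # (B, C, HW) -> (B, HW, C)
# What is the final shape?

Input shape: (6, 159, 6, 46)
  -> after flatten(2): (6, 159, 276)
Output shape: (6, 276, 159)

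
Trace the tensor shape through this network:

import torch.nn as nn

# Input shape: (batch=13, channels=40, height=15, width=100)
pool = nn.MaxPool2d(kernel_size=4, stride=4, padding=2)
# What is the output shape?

Input shape: (13, 40, 15, 100)
Output shape: (13, 40, 4, 26)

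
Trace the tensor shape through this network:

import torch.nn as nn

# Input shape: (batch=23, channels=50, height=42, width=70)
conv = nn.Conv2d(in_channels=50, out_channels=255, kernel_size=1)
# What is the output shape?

Input shape: (23, 50, 42, 70)
Output shape: (23, 255, 42, 70)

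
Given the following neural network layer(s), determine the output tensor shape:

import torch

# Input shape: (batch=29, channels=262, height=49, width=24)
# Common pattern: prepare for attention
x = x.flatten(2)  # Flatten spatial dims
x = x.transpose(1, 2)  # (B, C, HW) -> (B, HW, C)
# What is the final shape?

Input shape: (29, 262, 49, 24)
  -> after flatten(2): (29, 262, 1176)
Output shape: (29, 1176, 262)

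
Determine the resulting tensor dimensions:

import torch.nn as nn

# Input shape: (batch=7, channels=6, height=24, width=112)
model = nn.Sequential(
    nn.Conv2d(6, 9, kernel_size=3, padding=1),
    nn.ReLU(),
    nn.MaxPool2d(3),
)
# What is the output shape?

Input shape: (7, 6, 24, 112)
  -> after Conv2d: (7, 9, 24, 112)
  -> after ReLU: (7, 9, 24, 112)
Output shape: (7, 9, 8, 37)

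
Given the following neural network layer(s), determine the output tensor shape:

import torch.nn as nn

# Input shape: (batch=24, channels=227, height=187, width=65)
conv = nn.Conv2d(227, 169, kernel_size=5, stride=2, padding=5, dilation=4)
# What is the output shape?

Input shape: (24, 227, 187, 65)
Output shape: (24, 169, 91, 30)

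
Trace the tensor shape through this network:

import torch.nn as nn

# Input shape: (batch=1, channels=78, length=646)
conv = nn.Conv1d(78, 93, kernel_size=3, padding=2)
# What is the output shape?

Input shape: (1, 78, 646)
Output shape: (1, 93, 648)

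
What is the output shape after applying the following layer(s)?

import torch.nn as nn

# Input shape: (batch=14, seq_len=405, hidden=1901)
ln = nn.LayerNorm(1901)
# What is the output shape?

Input shape: (14, 405, 1901)
Output shape: (14, 405, 1901)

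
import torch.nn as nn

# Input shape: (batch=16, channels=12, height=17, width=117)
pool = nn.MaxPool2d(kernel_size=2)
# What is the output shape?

Input shape: (16, 12, 17, 117)
Output shape: (16, 12, 8, 58)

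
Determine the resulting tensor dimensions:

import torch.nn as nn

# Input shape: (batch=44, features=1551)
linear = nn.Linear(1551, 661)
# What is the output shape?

Input shape: (44, 1551)
Output shape: (44, 661)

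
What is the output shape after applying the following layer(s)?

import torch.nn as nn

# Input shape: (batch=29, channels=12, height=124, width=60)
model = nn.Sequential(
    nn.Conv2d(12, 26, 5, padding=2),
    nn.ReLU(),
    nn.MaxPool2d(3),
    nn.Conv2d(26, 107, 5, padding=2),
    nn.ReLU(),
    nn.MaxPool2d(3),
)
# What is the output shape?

Input shape: (29, 12, 124, 60)
  -> after first Conv2d: (29, 26, 124, 60)
  -> after first MaxPool2d: (29, 26, 41, 20)
  -> after second Conv2d: (29, 107, 41, 20)
Output shape: (29, 107, 13, 6)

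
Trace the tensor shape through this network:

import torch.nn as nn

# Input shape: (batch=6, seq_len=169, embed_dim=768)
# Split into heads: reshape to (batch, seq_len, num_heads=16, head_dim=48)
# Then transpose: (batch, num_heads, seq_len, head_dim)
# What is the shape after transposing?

Input shape: (6, 169, 768)
  -> after reshape: (6, 169, 16, 48)
Output shape: (6, 16, 169, 48)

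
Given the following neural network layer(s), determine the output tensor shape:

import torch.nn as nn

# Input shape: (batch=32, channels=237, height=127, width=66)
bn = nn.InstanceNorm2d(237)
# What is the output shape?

Input shape: (32, 237, 127, 66)
Output shape: (32, 237, 127, 66)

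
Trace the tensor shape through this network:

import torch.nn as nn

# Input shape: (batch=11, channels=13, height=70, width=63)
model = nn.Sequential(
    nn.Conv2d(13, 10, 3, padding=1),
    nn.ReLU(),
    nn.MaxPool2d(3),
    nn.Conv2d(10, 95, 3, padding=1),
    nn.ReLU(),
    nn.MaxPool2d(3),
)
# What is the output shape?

Input shape: (11, 13, 70, 63)
  -> after first Conv2d: (11, 10, 70, 63)
  -> after first MaxPool2d: (11, 10, 23, 21)
  -> after second Conv2d: (11, 95, 23, 21)
Output shape: (11, 95, 7, 7)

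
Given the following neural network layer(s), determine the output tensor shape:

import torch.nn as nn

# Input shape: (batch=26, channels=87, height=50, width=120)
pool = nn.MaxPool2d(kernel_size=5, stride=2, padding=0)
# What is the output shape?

Input shape: (26, 87, 50, 120)
Output shape: (26, 87, 23, 58)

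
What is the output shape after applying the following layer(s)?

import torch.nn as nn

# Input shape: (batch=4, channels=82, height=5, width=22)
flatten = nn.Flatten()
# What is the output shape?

Input shape: (4, 82, 5, 22)
Output shape: (4, 9020)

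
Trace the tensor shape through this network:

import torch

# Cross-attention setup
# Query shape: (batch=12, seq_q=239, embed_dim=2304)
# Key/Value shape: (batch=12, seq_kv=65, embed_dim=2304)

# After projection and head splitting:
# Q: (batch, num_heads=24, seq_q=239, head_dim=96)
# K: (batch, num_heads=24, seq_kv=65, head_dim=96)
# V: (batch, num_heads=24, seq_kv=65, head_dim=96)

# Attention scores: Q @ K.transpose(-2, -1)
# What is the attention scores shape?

Input shape: (12, 239, 2304)
Output shape: (12, 24, 239, 65)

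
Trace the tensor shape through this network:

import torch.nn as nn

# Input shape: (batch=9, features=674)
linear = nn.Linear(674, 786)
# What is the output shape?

Input shape: (9, 674)
Output shape: (9, 786)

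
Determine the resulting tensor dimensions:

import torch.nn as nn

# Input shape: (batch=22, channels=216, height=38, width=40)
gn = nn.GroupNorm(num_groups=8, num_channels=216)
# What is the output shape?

Input shape: (22, 216, 38, 40)
Output shape: (22, 216, 38, 40)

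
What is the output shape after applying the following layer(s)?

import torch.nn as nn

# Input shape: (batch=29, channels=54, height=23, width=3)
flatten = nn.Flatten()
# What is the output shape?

Input shape: (29, 54, 23, 3)
Output shape: (29, 3726)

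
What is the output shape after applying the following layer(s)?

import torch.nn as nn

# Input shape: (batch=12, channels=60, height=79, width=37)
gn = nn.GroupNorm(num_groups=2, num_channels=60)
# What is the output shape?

Input shape: (12, 60, 79, 37)
Output shape: (12, 60, 79, 37)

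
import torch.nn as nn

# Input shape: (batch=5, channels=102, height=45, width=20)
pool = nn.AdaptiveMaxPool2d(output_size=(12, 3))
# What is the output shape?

Input shape: (5, 102, 45, 20)
Output shape: (5, 102, 12, 3)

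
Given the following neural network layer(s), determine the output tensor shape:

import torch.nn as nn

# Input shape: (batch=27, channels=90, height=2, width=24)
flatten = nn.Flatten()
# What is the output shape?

Input shape: (27, 90, 2, 24)
Output shape: (27, 4320)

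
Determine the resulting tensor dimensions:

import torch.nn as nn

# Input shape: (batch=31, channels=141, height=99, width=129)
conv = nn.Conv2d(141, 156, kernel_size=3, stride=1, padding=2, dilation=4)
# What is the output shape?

Input shape: (31, 141, 99, 129)
Output shape: (31, 156, 95, 125)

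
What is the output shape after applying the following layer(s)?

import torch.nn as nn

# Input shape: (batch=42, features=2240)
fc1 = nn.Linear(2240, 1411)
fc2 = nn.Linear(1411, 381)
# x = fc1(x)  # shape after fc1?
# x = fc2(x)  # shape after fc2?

Input shape: (42, 2240)
  -> after fc1: (42, 1411)
Output shape: (42, 381)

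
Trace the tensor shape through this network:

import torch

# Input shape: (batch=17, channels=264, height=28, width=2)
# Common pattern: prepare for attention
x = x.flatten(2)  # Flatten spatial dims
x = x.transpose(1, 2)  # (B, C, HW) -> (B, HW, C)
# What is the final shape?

Input shape: (17, 264, 28, 2)
  -> after flatten(2): (17, 264, 56)
Output shape: (17, 56, 264)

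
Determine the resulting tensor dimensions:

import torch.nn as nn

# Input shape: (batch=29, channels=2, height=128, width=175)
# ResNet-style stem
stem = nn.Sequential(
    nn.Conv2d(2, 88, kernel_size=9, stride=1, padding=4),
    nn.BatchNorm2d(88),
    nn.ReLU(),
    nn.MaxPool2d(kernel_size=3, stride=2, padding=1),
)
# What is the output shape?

Input shape: (29, 2, 128, 175)
  -> after Conv2d 9x9 stride=1: (29, 88, 128, 175)
Output shape: (29, 88, 64, 88)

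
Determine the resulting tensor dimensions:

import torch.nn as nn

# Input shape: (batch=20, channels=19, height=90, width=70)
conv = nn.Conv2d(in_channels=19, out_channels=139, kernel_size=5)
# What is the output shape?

Input shape: (20, 19, 90, 70)
Output shape: (20, 139, 86, 66)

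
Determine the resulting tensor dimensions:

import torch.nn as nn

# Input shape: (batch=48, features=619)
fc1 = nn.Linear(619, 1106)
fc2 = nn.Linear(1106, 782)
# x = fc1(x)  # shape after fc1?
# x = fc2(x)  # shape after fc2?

Input shape: (48, 619)
  -> after fc1: (48, 1106)
Output shape: (48, 782)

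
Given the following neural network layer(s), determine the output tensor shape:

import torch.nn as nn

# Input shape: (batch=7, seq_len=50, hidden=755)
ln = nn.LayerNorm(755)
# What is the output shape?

Input shape: (7, 50, 755)
Output shape: (7, 50, 755)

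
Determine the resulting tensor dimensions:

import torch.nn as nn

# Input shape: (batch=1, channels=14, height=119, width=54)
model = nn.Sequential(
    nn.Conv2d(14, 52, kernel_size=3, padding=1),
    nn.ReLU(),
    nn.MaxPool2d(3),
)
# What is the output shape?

Input shape: (1, 14, 119, 54)
  -> after Conv2d: (1, 52, 119, 54)
  -> after ReLU: (1, 52, 119, 54)
Output shape: (1, 52, 39, 18)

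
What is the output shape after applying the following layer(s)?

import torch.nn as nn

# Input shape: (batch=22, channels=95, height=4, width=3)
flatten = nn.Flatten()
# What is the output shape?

Input shape: (22, 95, 4, 3)
Output shape: (22, 1140)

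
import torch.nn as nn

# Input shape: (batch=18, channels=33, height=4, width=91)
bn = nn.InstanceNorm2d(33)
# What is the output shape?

Input shape: (18, 33, 4, 91)
Output shape: (18, 33, 4, 91)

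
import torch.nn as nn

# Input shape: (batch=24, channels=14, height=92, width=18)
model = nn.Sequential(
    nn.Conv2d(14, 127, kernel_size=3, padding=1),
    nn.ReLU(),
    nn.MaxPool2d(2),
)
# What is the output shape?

Input shape: (24, 14, 92, 18)
  -> after Conv2d: (24, 127, 92, 18)
  -> after ReLU: (24, 127, 92, 18)
Output shape: (24, 127, 46, 9)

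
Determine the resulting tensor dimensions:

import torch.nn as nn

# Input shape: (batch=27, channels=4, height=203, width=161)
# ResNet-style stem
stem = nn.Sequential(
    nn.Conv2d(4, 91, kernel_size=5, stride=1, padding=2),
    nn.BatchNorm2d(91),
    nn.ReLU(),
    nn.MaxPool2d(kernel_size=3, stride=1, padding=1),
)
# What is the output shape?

Input shape: (27, 4, 203, 161)
  -> after Conv2d 5x5 stride=1: (27, 91, 203, 161)
Output shape: (27, 91, 203, 161)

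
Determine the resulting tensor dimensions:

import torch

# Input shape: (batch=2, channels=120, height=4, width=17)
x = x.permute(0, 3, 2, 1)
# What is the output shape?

Input shape: (2, 120, 4, 17)
Output shape: (2, 17, 4, 120)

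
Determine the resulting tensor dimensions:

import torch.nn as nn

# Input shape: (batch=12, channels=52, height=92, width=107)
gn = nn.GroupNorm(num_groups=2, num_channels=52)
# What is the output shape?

Input shape: (12, 52, 92, 107)
Output shape: (12, 52, 92, 107)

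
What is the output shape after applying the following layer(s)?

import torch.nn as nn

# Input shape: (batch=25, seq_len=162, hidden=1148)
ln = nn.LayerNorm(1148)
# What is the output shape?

Input shape: (25, 162, 1148)
Output shape: (25, 162, 1148)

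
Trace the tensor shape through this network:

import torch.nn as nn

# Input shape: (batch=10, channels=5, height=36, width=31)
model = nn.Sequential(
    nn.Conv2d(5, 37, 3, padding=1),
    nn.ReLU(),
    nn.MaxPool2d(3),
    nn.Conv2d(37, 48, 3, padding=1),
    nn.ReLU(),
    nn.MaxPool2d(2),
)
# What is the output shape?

Input shape: (10, 5, 36, 31)
  -> after first Conv2d: (10, 37, 36, 31)
  -> after first MaxPool2d: (10, 37, 12, 10)
  -> after second Conv2d: (10, 48, 12, 10)
Output shape: (10, 48, 6, 5)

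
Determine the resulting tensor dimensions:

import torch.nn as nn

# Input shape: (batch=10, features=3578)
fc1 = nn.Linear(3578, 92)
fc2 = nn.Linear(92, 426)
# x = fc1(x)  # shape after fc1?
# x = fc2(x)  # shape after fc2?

Input shape: (10, 3578)
  -> after fc1: (10, 92)
Output shape: (10, 426)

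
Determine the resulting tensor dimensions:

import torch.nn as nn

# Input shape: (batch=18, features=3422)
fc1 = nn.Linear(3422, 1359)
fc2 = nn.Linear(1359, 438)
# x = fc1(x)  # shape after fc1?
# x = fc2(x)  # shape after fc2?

Input shape: (18, 3422)
  -> after fc1: (18, 1359)
Output shape: (18, 438)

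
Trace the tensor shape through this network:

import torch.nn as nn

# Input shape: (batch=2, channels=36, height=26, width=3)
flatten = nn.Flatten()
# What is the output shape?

Input shape: (2, 36, 26, 3)
Output shape: (2, 2808)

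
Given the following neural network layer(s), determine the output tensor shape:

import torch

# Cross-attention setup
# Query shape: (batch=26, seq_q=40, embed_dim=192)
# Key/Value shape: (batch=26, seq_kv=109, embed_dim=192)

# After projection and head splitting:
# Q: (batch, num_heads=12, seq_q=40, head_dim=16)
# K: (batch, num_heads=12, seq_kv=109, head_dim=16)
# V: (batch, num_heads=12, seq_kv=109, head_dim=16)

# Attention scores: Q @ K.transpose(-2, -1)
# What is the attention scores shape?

Input shape: (26, 40, 192)
Output shape: (26, 12, 40, 109)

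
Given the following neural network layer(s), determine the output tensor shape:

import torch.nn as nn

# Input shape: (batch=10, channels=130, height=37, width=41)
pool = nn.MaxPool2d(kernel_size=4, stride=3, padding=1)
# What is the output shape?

Input shape: (10, 130, 37, 41)
Output shape: (10, 130, 12, 14)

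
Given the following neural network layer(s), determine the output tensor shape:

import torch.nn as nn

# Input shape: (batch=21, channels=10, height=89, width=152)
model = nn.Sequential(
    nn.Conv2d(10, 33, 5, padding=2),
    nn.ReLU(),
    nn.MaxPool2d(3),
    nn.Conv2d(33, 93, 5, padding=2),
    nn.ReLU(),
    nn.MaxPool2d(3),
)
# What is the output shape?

Input shape: (21, 10, 89, 152)
  -> after first Conv2d: (21, 33, 89, 152)
  -> after first MaxPool2d: (21, 33, 29, 50)
  -> after second Conv2d: (21, 93, 29, 50)
Output shape: (21, 93, 9, 16)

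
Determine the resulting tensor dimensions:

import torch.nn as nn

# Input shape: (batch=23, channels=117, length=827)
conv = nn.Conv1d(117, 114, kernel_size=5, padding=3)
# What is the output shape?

Input shape: (23, 117, 827)
Output shape: (23, 114, 829)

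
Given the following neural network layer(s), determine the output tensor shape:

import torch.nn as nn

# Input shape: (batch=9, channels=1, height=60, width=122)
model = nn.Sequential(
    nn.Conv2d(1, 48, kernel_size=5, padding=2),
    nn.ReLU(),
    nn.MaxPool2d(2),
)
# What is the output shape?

Input shape: (9, 1, 60, 122)
  -> after Conv2d: (9, 48, 60, 122)
  -> after ReLU: (9, 48, 60, 122)
Output shape: (9, 48, 30, 61)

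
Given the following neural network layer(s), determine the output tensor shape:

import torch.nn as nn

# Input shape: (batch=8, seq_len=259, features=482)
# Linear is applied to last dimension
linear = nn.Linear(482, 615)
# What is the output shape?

Input shape: (8, 259, 482)
Output shape: (8, 259, 615)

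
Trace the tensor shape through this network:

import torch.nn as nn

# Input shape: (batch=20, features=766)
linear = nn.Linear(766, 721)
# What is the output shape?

Input shape: (20, 766)
Output shape: (20, 721)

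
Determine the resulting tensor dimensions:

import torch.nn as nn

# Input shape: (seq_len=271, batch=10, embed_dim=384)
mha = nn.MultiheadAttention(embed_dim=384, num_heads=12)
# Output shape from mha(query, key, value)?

Input shape: (271, 10, 384)
Output shape: (271, 10, 384)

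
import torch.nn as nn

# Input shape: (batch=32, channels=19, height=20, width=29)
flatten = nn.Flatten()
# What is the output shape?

Input shape: (32, 19, 20, 29)
Output shape: (32, 11020)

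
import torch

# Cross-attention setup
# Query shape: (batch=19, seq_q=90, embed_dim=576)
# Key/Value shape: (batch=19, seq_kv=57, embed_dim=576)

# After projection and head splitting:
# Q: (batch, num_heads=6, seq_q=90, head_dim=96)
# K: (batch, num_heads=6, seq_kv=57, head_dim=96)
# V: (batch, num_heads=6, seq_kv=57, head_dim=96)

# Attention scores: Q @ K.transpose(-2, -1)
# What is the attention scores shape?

Input shape: (19, 90, 576)
Output shape: (19, 6, 90, 57)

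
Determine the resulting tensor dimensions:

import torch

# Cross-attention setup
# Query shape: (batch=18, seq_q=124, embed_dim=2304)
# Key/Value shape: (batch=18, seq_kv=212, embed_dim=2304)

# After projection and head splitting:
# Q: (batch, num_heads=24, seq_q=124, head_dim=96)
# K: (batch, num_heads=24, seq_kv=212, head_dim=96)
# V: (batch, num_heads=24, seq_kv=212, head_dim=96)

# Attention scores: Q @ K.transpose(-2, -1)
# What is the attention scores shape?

Input shape: (18, 124, 2304)
Output shape: (18, 24, 124, 212)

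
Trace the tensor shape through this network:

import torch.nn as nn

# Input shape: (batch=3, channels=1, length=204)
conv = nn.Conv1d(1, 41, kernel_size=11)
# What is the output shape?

Input shape: (3, 1, 204)
Output shape: (3, 41, 194)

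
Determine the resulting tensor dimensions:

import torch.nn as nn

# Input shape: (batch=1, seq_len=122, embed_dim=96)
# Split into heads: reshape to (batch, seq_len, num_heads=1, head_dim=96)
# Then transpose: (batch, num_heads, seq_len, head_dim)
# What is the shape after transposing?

Input shape: (1, 122, 96)
  -> after reshape: (1, 122, 1, 96)
Output shape: (1, 1, 122, 96)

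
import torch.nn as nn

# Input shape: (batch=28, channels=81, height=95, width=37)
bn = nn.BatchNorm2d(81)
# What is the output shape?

Input shape: (28, 81, 95, 37)
Output shape: (28, 81, 95, 37)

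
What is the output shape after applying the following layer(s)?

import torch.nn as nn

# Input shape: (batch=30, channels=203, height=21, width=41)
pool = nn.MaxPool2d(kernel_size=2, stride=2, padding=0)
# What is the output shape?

Input shape: (30, 203, 21, 41)
Output shape: (30, 203, 10, 20)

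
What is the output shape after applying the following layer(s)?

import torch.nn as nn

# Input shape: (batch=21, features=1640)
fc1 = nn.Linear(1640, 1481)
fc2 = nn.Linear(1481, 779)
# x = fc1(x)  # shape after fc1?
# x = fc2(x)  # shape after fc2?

Input shape: (21, 1640)
  -> after fc1: (21, 1481)
Output shape: (21, 779)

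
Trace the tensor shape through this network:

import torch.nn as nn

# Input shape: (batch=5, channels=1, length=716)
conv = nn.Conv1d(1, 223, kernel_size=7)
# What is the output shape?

Input shape: (5, 1, 716)
Output shape: (5, 223, 710)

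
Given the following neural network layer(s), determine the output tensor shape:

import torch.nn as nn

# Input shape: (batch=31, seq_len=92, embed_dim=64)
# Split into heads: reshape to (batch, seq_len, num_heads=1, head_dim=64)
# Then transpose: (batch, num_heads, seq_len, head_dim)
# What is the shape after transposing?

Input shape: (31, 92, 64)
  -> after reshape: (31, 92, 1, 64)
Output shape: (31, 1, 92, 64)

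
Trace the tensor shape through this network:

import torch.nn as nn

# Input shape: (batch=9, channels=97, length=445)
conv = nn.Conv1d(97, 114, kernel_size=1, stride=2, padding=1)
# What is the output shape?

Input shape: (9, 97, 445)
Output shape: (9, 114, 224)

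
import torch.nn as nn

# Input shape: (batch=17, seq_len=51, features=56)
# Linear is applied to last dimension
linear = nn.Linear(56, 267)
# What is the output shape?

Input shape: (17, 51, 56)
Output shape: (17, 51, 267)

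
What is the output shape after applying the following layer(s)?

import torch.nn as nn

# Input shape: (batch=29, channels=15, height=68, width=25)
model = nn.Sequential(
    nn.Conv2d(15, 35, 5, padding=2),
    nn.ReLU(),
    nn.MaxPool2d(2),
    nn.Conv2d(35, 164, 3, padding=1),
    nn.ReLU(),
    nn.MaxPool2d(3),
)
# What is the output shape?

Input shape: (29, 15, 68, 25)
  -> after first Conv2d: (29, 35, 68, 25)
  -> after first MaxPool2d: (29, 35, 34, 12)
  -> after second Conv2d: (29, 164, 34, 12)
Output shape: (29, 164, 11, 4)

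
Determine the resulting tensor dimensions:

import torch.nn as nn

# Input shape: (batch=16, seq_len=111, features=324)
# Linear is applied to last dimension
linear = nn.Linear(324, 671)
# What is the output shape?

Input shape: (16, 111, 324)
Output shape: (16, 111, 671)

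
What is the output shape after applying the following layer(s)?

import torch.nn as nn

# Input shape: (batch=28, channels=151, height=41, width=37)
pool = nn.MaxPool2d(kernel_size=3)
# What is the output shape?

Input shape: (28, 151, 41, 37)
Output shape: (28, 151, 13, 12)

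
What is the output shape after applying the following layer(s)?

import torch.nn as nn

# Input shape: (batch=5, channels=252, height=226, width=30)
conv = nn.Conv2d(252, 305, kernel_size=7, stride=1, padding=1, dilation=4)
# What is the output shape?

Input shape: (5, 252, 226, 30)
Output shape: (5, 305, 204, 8)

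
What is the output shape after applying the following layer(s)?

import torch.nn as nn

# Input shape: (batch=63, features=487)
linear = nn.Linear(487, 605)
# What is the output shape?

Input shape: (63, 487)
Output shape: (63, 605)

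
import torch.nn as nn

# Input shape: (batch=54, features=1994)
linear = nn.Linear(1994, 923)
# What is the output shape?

Input shape: (54, 1994)
Output shape: (54, 923)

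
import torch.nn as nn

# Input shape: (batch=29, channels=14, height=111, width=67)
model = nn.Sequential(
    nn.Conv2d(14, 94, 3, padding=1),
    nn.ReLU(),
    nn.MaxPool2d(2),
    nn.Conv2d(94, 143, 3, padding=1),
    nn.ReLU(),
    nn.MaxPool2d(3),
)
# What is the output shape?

Input shape: (29, 14, 111, 67)
  -> after first Conv2d: (29, 94, 111, 67)
  -> after first MaxPool2d: (29, 94, 55, 33)
  -> after second Conv2d: (29, 143, 55, 33)
Output shape: (29, 143, 18, 11)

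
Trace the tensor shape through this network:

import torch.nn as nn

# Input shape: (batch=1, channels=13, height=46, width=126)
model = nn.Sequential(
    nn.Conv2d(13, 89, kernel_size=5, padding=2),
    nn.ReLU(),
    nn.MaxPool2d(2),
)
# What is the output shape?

Input shape: (1, 13, 46, 126)
  -> after Conv2d: (1, 89, 46, 126)
  -> after ReLU: (1, 89, 46, 126)
Output shape: (1, 89, 23, 63)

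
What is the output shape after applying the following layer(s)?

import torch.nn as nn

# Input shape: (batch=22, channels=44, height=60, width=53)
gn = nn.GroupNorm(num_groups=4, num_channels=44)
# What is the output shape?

Input shape: (22, 44, 60, 53)
Output shape: (22, 44, 60, 53)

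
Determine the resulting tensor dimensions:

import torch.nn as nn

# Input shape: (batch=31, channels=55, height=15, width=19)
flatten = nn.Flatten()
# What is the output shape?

Input shape: (31, 55, 15, 19)
Output shape: (31, 15675)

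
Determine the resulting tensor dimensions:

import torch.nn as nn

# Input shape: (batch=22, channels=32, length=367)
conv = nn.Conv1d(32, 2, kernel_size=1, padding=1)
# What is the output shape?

Input shape: (22, 32, 367)
Output shape: (22, 2, 369)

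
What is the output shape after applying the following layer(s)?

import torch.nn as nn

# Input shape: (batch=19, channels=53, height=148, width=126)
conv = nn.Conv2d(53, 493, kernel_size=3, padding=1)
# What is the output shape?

Input shape: (19, 53, 148, 126)
Output shape: (19, 493, 148, 126)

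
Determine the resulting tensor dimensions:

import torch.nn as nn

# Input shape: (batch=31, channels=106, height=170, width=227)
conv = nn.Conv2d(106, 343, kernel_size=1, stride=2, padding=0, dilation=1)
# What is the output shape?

Input shape: (31, 106, 170, 227)
Output shape: (31, 343, 85, 114)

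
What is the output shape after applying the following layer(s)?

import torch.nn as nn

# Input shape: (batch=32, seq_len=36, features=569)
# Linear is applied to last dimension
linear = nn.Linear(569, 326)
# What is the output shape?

Input shape: (32, 36, 569)
Output shape: (32, 36, 326)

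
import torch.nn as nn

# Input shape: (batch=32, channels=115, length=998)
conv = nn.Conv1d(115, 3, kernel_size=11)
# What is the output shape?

Input shape: (32, 115, 998)
Output shape: (32, 3, 988)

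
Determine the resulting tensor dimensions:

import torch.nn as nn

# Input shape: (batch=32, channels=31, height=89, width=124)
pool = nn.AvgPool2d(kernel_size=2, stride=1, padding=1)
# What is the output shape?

Input shape: (32, 31, 89, 124)
Output shape: (32, 31, 90, 125)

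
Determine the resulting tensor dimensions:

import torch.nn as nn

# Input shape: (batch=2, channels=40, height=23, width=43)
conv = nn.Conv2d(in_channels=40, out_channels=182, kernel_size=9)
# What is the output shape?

Input shape: (2, 40, 23, 43)
Output shape: (2, 182, 15, 35)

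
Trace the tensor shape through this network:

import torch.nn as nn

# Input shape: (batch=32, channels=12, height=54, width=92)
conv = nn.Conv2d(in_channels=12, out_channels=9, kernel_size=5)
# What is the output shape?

Input shape: (32, 12, 54, 92)
Output shape: (32, 9, 50, 88)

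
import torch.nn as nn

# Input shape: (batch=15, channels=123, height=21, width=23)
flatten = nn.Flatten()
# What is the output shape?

Input shape: (15, 123, 21, 23)
Output shape: (15, 59409)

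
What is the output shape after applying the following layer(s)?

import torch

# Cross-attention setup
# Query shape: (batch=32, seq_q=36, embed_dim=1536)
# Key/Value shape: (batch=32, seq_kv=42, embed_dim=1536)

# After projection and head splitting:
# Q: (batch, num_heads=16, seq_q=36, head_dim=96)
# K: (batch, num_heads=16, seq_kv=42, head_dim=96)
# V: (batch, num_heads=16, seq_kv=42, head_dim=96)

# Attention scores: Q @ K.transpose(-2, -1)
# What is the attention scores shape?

Input shape: (32, 36, 1536)
Output shape: (32, 16, 36, 42)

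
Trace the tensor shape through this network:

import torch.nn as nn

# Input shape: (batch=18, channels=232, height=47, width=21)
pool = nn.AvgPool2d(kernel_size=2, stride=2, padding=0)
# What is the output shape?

Input shape: (18, 232, 47, 21)
Output shape: (18, 232, 23, 10)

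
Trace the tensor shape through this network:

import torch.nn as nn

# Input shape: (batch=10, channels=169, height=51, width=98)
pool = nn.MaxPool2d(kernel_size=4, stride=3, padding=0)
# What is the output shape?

Input shape: (10, 169, 51, 98)
Output shape: (10, 169, 16, 32)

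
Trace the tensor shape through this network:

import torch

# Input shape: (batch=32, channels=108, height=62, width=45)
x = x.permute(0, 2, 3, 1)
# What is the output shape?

Input shape: (32, 108, 62, 45)
Output shape: (32, 62, 45, 108)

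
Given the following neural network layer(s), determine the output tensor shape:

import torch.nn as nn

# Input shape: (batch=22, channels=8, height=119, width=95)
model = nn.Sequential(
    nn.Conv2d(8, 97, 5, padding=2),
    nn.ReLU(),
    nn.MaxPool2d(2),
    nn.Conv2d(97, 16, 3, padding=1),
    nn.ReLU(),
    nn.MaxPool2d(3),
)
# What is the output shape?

Input shape: (22, 8, 119, 95)
  -> after first Conv2d: (22, 97, 119, 95)
  -> after first MaxPool2d: (22, 97, 59, 47)
  -> after second Conv2d: (22, 16, 59, 47)
Output shape: (22, 16, 19, 15)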